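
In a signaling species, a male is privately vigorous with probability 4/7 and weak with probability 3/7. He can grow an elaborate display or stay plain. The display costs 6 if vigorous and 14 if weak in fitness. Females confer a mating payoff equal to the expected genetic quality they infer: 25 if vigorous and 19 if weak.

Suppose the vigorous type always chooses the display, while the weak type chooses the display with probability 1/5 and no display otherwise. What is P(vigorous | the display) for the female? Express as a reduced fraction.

P(the display) = (4/7)·1 + (3/7)·(1/5) = 23/35.
By Bayes' rule, P(vigorous | the display) = (4/7) / (23/35) = 20/23.

20/23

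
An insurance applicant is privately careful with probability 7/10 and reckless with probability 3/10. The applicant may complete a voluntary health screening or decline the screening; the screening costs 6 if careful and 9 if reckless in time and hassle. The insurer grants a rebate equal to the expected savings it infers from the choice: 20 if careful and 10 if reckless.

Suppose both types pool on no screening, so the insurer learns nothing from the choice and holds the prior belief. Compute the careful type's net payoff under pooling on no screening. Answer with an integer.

Pooled rebate = 7/10·20 + 3/10·10 = 17.
careful pays no cost for no screening, so net payoff = 17.

17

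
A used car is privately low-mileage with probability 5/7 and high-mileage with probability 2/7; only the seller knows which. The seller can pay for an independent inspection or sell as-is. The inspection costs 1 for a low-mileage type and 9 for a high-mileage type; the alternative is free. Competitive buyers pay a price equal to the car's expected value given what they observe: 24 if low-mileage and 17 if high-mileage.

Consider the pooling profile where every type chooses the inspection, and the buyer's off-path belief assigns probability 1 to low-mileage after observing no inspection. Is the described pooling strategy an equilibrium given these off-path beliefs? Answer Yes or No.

On path, the buyer holds the prior and pays 5/7·24 + 2/7·17 = 22. Off path (no inspection), believing low-mileage, it pays 24.
low-mileage: the inspection nets 22 − 1 = 21; no inspection nets 24. low-mileage would deviate.
high-mileage: the inspection nets 22 − 9 = 13; no inspection nets 24. high-mileage would deviate.
A type deviates, so pooling fails.

No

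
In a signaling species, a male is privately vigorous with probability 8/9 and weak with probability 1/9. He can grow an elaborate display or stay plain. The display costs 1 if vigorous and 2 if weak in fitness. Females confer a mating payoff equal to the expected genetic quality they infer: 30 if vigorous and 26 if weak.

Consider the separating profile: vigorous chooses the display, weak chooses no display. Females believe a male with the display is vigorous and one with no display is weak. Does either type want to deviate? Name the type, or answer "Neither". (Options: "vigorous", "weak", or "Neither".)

The display pays 30; no display pays 26.
vigorous: assigned the display, nets 30 − 1 = 29; deviating to no display nets 26.
weak: assigned no display, nets 26; deviating to the display nets 30 − 2 = 28.
The weak type gains 2 by deviating.

weak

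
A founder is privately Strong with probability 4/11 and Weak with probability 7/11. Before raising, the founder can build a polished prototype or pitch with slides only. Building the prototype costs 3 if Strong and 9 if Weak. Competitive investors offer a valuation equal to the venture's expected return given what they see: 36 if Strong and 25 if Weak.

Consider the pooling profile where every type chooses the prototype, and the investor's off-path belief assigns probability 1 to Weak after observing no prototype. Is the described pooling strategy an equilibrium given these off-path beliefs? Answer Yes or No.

No

On path, the investor holds the prior and pays 4/11·36 + 7/11·25 = 29. Off path (no prototype), believing Weak, it pays 25.
Strong: the prototype nets 29 − 3 = 26; no prototype nets 25. Strong stays.
Weak: the prototype nets 29 − 9 = 20; no prototype nets 25. Weak would deviate.
A type deviates, so pooling fails.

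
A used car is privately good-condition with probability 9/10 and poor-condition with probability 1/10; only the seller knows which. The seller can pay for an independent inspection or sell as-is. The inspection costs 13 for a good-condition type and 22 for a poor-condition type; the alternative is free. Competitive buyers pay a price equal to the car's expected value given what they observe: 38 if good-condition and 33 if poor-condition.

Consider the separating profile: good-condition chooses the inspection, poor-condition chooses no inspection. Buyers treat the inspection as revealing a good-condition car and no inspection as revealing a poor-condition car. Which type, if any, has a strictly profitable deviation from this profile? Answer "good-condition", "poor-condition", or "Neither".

good-condition

The inspection pays 38; no inspection pays 33.
good-condition: assigned the inspection, nets 38 − 13 = 25; deviating to no inspection nets 33.
poor-condition: assigned no inspection, nets 33; deviating to the inspection nets 38 − 22 = 16.
The good-condition type gains 8 by deviating.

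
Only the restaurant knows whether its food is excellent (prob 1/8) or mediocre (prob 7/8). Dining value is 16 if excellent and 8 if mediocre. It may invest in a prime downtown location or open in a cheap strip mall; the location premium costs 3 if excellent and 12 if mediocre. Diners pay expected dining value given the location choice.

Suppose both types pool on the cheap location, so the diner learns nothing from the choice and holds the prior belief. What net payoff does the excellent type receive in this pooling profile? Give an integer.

9

Pooled price premium = 1/8·16 + 7/8·8 = 9.
excellent pays no cost for the cheap location, so net payoff = 9.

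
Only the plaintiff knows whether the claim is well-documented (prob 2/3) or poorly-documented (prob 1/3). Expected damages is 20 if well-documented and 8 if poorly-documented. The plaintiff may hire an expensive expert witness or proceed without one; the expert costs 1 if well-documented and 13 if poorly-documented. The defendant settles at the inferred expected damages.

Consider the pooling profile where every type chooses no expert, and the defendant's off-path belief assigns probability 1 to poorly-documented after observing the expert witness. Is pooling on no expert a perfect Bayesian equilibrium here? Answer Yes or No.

Yes

On path, the defendant holds the prior and pays 2/3·20 + 1/3·8 = 16. Off path (the expert witness), believing poorly-documented, it pays 8.
well-documented: no expert nets 16; the expert witness nets 8 − 1 = 7. well-documented stays.
poorly-documented: no expert nets 16; the expert witness nets 8 − 13 = -5. poorly-documented stays.
No type deviates, so pooling is sustained.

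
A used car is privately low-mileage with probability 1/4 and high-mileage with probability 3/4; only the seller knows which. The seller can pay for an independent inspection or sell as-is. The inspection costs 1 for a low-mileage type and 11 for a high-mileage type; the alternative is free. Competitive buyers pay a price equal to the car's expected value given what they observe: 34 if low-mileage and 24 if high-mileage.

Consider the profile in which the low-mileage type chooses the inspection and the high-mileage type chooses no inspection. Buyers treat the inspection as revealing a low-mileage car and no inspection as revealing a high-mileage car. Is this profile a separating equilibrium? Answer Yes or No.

Under these beliefs, the inspection earns price 34 and no inspection earns price 24.
low-mileage: the inspection nets 34 − 1 = 33; no inspection nets 24. low-mileage prefers the inspection.
high-mileage: the inspection nets 34 − 11 = 23; no inspection nets 24. high-mileage prefers no inspection.
Neither type deviates, so the separating profile is an equilibrium.

Yes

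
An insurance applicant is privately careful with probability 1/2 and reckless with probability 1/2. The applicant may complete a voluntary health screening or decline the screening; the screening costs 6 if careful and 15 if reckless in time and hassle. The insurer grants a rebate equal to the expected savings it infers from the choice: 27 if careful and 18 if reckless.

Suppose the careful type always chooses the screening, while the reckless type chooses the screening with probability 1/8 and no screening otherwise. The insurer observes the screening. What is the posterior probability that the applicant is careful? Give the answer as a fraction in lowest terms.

8/9

P(the screening) = (1/2)·1 + (1/2)·(1/8) = 9/16.
By Bayes' rule, P(careful | the screening) = (1/2) / (9/16) = 8/9.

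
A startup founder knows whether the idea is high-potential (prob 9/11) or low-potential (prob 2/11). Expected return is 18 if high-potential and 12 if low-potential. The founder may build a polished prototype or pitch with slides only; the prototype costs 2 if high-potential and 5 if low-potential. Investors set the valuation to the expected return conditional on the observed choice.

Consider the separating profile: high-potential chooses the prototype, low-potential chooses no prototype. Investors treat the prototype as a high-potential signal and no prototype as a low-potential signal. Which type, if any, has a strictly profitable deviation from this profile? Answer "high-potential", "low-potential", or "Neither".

The prototype pays 18; no prototype pays 12.
high-potential: assigned the prototype, nets 18 − 2 = 16; deviating to no prototype nets 12.
low-potential: assigned no prototype, nets 12; deviating to the prototype nets 18 − 5 = 13.
The low-potential type gains 1 by deviating.

low-potential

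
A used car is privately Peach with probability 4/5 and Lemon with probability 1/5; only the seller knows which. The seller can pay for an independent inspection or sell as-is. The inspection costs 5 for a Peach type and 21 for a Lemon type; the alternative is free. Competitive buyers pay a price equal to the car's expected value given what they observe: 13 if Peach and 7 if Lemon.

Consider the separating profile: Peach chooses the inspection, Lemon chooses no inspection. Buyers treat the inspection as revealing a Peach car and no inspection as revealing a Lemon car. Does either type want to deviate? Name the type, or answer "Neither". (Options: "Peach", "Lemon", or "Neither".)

The inspection pays 13; no inspection pays 7.
Peach: assigned the inspection, nets 13 − 5 = 8; deviating to no inspection nets 7.
Lemon: assigned no inspection, nets 7; deviating to the inspection nets 13 − 21 = -8.
Both types strictly prefer their assigned action; no profitable deviation.

Neither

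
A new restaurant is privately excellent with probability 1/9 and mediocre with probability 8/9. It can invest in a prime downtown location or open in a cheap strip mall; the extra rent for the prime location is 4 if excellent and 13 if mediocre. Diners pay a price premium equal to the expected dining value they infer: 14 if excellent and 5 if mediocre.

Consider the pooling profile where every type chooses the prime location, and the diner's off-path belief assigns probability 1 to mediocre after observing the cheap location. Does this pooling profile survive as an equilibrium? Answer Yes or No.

On path, the diner holds the prior and pays 1/9·14 + 8/9·5 = 6. Off path (the cheap location), believing mediocre, it pays 5.
excellent: the prime location nets 6 − 4 = 2; the cheap location nets 5. excellent would deviate.
mediocre: the prime location nets 6 − 13 = -7; the cheap location nets 5. mediocre would deviate.
A type deviates, so pooling fails.

No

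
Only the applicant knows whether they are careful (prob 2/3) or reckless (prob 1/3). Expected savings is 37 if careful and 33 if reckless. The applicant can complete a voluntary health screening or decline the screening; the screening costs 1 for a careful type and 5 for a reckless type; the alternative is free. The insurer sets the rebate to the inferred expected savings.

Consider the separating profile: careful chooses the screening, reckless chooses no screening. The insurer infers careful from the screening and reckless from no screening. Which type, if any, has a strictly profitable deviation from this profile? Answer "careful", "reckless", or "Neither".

Neither

The screening pays 37; no screening pays 33.
careful: assigned the screening, nets 37 − 1 = 36; deviating to no screening nets 33.
reckless: assigned no screening, nets 33; deviating to the screening nets 37 − 5 = 32.
Both types strictly prefer their assigned action; no profitable deviation.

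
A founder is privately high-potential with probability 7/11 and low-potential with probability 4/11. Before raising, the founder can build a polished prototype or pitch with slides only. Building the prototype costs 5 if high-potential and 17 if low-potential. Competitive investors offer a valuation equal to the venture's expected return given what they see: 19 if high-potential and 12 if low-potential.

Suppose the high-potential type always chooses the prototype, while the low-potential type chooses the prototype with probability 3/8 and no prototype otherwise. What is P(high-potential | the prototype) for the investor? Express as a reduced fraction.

P(the prototype) = (7/11)·1 + (4/11)·(3/8) = 17/22.
By Bayes' rule, P(high-potential | the prototype) = (7/11) / (17/22) = 14/17.

14/17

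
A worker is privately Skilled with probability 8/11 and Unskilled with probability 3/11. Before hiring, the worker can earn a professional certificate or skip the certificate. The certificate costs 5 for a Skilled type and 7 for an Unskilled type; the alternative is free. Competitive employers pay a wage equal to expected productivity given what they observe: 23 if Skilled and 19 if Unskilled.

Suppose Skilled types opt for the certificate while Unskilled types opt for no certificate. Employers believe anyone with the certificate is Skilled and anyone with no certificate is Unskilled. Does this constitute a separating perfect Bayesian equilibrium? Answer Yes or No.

Under these beliefs, the certificate earns wage 23 and no certificate earns wage 19.
Skilled: the certificate nets 23 − 5 = 18; no certificate nets 19. Skilled would deviate to no certificate.
Unskilled: the certificate nets 23 − 7 = 16; no certificate nets 19. Unskilled prefers no certificate.
Skilled has a profitable deviation, so the profile is not an equilibrium.

No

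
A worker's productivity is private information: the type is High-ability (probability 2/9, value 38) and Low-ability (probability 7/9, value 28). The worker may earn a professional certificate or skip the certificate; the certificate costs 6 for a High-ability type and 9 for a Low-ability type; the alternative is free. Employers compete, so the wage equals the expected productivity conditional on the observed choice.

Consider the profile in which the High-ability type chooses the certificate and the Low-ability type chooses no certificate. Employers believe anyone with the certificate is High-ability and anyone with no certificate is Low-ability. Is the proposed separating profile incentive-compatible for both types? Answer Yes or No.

No

Under these beliefs, the certificate earns wage 38 and no certificate earns wage 28.
High-ability: the certificate nets 38 − 6 = 32; no certificate nets 28. High-ability prefers the certificate.
Low-ability: the certificate nets 38 − 9 = 29; no certificate nets 28. Low-ability would deviate to the certificate.
Low-ability has a profitable deviation, so the profile is not an equilibrium.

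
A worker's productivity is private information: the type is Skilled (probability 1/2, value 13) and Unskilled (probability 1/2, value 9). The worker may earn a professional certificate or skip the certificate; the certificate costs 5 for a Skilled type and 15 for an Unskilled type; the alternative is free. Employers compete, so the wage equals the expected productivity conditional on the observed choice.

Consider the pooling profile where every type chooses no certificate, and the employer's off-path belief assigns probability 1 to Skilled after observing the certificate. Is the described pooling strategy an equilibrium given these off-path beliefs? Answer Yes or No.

Yes

On path, the employer holds the prior and pays 1/2·13 + 1/2·9 = 11. Off path (the certificate), believing Skilled, it pays 13.
Skilled: no certificate nets 11; the certificate nets 13 − 5 = 8. Skilled stays.
Unskilled: no certificate nets 11; the certificate nets 13 − 15 = -2. Unskilled stays.
No type deviates, so pooling is sustained.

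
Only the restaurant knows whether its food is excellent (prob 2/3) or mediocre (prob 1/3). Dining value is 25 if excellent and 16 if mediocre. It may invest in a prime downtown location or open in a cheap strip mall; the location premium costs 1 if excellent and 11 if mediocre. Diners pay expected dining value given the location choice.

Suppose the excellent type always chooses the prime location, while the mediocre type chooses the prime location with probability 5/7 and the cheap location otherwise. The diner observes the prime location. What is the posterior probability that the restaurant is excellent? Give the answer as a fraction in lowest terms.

14/19

P(the prime location) = (2/3)·1 + (1/3)·(5/7) = 19/21.
By Bayes' rule, P(excellent | the prime location) = (2/3) / (19/21) = 14/19.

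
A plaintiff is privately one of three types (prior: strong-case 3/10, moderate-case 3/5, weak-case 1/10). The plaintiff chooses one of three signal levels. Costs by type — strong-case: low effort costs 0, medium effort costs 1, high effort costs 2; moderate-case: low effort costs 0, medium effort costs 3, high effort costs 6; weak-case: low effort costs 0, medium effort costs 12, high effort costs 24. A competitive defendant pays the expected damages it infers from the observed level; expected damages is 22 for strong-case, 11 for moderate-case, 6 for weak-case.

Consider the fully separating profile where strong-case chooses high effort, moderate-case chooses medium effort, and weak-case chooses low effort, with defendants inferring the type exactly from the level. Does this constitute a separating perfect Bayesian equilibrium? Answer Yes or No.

No

Separating settlements: high effort → 22, medium effort → 11, low effort → 6.
strong-case (assigned high effort): low effort: 6 − 0 = 6; medium effort: 11 − 1 = 10; high effort: 22 − 2 = 20. strong-case stays.
moderate-case (assigned medium effort): low effort: 6 − 0 = 6; medium effort: 11 − 3 = 8; high effort: 22 − 6 = 16. moderate-case prefers high effort.
weak-case (assigned low effort): low effort: 6 − 0 = 6; medium effort: 11 − 12 = -1; high effort: 22 − 24 = -2. weak-case stays.
At least one type deviates; the separating profile fails.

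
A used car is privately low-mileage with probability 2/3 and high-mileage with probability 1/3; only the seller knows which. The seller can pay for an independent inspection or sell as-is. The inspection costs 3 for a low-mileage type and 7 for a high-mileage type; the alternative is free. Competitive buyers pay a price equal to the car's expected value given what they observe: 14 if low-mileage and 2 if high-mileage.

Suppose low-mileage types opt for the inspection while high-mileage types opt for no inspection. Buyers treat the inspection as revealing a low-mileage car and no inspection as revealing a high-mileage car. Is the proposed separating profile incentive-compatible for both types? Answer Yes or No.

No

Under these beliefs, the inspection earns price 14 and no inspection earns price 2.
low-mileage: the inspection nets 14 − 3 = 11; no inspection nets 2. low-mileage prefers the inspection.
high-mileage: the inspection nets 14 − 7 = 7; no inspection nets 2. high-mileage would deviate to the inspection.
high-mileage has a profitable deviation, so the profile is not an equilibrium.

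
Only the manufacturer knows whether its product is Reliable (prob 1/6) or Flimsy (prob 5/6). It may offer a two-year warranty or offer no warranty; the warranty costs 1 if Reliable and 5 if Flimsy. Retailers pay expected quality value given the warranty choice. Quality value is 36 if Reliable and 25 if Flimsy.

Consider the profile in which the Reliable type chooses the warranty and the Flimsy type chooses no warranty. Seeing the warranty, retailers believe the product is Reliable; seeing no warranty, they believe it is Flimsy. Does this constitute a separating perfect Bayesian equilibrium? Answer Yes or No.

Under these beliefs, the warranty earns price 36 and no warranty earns price 25.
Reliable: the warranty nets 36 − 1 = 35; no warranty nets 25. Reliable prefers the warranty.
Flimsy: the warranty nets 36 − 5 = 31; no warranty nets 25. Flimsy would deviate to the warranty.
Flimsy has a profitable deviation, so the profile is not an equilibrium.

No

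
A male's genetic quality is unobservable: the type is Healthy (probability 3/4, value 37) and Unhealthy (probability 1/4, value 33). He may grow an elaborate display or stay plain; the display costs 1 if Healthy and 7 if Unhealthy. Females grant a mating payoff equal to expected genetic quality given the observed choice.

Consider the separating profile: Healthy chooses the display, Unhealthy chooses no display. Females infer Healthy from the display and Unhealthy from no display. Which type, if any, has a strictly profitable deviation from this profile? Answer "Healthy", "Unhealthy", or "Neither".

Neither

The display pays 37; no display pays 33.
Healthy: assigned the display, nets 37 − 1 = 36; deviating to no display nets 33.
Unhealthy: assigned no display, nets 33; deviating to the display nets 37 − 7 = 30.
Both types strictly prefer their assigned action; no profitable deviation.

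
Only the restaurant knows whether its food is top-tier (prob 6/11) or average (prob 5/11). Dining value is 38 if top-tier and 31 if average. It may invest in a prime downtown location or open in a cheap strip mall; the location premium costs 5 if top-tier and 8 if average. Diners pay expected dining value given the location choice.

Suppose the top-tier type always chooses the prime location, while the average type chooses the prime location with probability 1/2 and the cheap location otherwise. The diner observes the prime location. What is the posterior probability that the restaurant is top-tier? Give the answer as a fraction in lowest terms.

P(the prime location) = (6/11)·1 + (5/11)·(1/2) = 17/22.
By Bayes' rule, P(top-tier | the prime location) = (6/11) / (17/22) = 12/17.

12/17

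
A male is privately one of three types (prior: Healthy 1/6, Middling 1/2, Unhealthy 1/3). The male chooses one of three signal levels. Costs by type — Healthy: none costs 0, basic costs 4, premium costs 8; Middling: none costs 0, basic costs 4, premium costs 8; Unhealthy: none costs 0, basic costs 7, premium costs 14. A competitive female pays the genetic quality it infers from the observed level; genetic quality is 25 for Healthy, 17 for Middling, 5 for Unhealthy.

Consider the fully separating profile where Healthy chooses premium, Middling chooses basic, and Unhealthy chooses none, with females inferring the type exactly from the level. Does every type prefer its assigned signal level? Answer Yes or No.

Separating mating payoffs: premium → 25, basic → 17, none → 5.
Healthy (assigned premium): none: 5 − 0 = 5; basic: 17 − 4 = 13; premium: 25 − 8 = 17. Healthy stays.
Middling (assigned basic): none: 5 − 0 = 5; basic: 17 − 4 = 13; premium: 25 − 8 = 17. Middling prefers premium.
Unhealthy (assigned none): none: 5 − 0 = 5; basic: 17 − 7 = 10; premium: 25 − 14 = 11. Unhealthy prefers premium.
At least one type deviates; the separating profile fails.

No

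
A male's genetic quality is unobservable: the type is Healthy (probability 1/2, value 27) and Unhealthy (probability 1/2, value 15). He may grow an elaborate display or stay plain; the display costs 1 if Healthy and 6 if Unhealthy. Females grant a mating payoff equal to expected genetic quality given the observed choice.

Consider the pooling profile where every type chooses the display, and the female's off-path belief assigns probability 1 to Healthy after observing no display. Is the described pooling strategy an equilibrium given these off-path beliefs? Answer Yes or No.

No

On path, the female holds the prior and pays 1/2·27 + 1/2·15 = 21. Off path (no display), believing Healthy, it pays 27.
Healthy: the display nets 21 − 1 = 20; no display nets 27. Healthy would deviate.
Unhealthy: the display nets 21 − 6 = 15; no display nets 27. Unhealthy would deviate.
A type deviates, so pooling fails.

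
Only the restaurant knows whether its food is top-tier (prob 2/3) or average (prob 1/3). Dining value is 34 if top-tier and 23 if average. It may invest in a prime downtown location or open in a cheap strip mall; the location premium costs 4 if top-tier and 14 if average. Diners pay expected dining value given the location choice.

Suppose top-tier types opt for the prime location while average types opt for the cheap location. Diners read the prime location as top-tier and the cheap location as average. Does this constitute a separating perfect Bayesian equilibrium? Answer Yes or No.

Yes

Under these beliefs, the prime location earns price premium 34 and the cheap location earns price premium 23.
top-tier: the prime location nets 34 − 4 = 30; the cheap location nets 23. top-tier prefers the prime location.
average: the prime location nets 34 − 14 = 20; the cheap location nets 23. average prefers the cheap location.
Neither type deviates, so the separating profile is an equilibrium.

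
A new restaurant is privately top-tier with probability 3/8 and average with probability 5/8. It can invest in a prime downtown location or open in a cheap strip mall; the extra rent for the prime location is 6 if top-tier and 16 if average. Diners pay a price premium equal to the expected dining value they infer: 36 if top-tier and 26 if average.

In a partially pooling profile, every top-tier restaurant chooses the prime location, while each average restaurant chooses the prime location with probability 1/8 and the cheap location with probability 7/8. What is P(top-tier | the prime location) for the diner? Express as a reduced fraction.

P(the prime location) = (3/8)·1 + (5/8)·(1/8) = 29/64.
By Bayes' rule, P(top-tier | the prime location) = (3/8) / (29/64) = 24/29.

24/29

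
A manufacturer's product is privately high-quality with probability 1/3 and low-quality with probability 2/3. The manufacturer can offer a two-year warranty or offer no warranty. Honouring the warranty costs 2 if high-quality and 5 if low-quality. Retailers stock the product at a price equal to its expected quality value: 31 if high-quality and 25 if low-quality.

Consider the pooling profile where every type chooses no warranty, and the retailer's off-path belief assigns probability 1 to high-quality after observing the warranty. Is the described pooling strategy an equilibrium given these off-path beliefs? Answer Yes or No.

No

On path, the retailer holds the prior and pays 1/3·31 + 2/3·25 = 27. Off path (the warranty), believing high-quality, it pays 31.
high-quality: no warranty nets 27; the warranty nets 31 − 2 = 29. high-quality would deviate.
low-quality: no warranty nets 27; the warranty nets 31 − 5 = 26. low-quality stays.
A type deviates, so pooling fails.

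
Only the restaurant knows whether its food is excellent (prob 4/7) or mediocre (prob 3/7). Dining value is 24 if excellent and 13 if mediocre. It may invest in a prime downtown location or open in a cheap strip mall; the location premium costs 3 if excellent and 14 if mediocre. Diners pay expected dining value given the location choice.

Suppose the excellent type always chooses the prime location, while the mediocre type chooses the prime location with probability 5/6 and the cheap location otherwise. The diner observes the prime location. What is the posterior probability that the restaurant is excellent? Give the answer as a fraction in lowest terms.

8/13

P(the prime location) = (4/7)·1 + (3/7)·(5/6) = 13/14.
By Bayes' rule, P(excellent | the prime location) = (4/7) / (13/14) = 8/13.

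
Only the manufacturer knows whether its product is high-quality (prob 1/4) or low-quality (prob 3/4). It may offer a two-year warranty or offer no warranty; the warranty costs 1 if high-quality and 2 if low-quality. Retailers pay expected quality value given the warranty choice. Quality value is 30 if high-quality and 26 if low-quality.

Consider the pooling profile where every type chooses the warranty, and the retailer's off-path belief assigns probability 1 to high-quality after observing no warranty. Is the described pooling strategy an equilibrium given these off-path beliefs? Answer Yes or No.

No

On path, the retailer holds the prior and pays 1/4·30 + 3/4·26 = 27. Off path (no warranty), believing high-quality, it pays 30.
high-quality: the warranty nets 27 − 1 = 26; no warranty nets 30. high-quality would deviate.
low-quality: the warranty nets 27 − 2 = 25; no warranty nets 30. low-quality would deviate.
A type deviates, so pooling fails.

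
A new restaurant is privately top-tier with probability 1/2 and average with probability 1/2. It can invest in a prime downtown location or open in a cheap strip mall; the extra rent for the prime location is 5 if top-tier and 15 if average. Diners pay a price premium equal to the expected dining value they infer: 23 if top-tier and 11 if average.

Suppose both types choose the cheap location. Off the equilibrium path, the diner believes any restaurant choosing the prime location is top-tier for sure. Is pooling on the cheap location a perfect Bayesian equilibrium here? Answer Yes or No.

No

On path, the diner holds the prior and pays 1/2·23 + 1/2·11 = 17. Off path (the prime location), believing top-tier, it pays 23.
top-tier: the cheap location nets 17; the prime location nets 23 − 5 = 18. top-tier would deviate.
average: the cheap location nets 17; the prime location nets 23 − 15 = 8. average stays.
A type deviates, so pooling fails.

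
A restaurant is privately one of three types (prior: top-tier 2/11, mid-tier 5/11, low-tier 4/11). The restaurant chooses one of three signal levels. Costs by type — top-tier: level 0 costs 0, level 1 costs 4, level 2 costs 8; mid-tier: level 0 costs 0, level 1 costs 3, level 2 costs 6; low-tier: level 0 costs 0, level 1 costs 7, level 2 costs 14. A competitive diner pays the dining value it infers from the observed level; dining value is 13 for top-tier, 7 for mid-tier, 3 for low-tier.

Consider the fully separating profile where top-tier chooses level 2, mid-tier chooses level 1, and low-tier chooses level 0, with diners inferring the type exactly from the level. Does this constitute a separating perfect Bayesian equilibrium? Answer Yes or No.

No

Separating price premiums: level 2 → 13, level 1 → 7, level 0 → 3.
top-tier (assigned level 2): level 0: 3 − 0 = 3; level 1: 7 − 4 = 3; level 2: 13 − 8 = 5. top-tier stays.
mid-tier (assigned level 1): level 0: 3 − 0 = 3; level 1: 7 − 3 = 4; level 2: 13 − 6 = 7. mid-tier prefers level 2.
low-tier (assigned level 0): level 0: 3 − 0 = 3; level 1: 7 − 7 = 0; level 2: 13 − 14 = -1. low-tier stays.
At least one type deviates; the separating profile fails.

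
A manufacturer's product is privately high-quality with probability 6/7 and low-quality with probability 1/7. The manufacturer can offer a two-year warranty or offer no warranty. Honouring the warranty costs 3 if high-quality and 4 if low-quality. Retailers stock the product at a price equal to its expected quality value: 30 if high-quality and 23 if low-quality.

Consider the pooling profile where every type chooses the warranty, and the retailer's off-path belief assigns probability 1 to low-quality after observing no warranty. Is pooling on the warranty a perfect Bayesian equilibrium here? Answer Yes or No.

On path, the retailer holds the prior and pays 6/7·30 + 1/7·23 = 29. Off path (no warranty), believing low-quality, it pays 23.
high-quality: the warranty nets 29 − 3 = 26; no warranty nets 23. high-quality stays.
low-quality: the warranty nets 29 − 4 = 25; no warranty nets 23. low-quality stays.
No type deviates, so pooling is sustained.

Yes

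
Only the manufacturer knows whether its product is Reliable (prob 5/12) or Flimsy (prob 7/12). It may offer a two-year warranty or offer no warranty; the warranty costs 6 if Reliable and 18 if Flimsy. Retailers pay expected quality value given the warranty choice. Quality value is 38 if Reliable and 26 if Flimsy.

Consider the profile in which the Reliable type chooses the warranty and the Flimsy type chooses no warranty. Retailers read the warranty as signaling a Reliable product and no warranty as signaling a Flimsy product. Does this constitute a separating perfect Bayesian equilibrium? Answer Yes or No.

Under these beliefs, the warranty earns price 38 and no warranty earns price 26.
Reliable: the warranty nets 38 − 6 = 32; no warranty nets 26. Reliable prefers the warranty.
Flimsy: the warranty nets 38 − 18 = 20; no warranty nets 26. Flimsy prefers no warranty.
Neither type deviates, so the separating profile is an equilibrium.

Yes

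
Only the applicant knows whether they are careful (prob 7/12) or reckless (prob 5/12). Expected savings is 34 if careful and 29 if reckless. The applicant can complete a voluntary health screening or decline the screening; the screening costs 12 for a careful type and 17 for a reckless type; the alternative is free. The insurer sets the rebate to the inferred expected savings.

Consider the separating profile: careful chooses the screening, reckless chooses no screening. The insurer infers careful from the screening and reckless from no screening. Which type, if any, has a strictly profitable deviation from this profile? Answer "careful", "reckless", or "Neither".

careful

The screening pays 34; no screening pays 29.
careful: assigned the screening, nets 34 − 12 = 22; deviating to no screening nets 29.
reckless: assigned no screening, nets 29; deviating to the screening nets 34 − 17 = 17.
The careful type gains 7 by deviating.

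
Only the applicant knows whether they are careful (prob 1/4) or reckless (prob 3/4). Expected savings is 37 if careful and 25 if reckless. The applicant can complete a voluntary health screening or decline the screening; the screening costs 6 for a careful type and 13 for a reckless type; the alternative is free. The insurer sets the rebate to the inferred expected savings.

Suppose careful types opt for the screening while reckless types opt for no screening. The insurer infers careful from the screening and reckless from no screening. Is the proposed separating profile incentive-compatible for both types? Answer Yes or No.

Under these beliefs, the screening earns rebate 37 and no screening earns rebate 25.
careful: the screening nets 37 − 6 = 31; no screening nets 25. careful prefers the screening.
reckless: the screening nets 37 − 13 = 24; no screening nets 25. reckless prefers no screening.
Neither type deviates, so the separating profile is an equilibrium.

Yes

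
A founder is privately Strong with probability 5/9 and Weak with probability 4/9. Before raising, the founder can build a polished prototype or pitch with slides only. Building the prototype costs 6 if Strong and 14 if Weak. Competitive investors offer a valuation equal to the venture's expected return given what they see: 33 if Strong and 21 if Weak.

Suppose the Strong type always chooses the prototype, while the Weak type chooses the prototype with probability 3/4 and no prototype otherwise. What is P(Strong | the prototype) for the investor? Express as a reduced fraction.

5/8

P(the prototype) = (5/9)·1 + (4/9)·(3/4) = 8/9.
By Bayes' rule, P(Strong | the prototype) = (5/9) / (8/9) = 5/8.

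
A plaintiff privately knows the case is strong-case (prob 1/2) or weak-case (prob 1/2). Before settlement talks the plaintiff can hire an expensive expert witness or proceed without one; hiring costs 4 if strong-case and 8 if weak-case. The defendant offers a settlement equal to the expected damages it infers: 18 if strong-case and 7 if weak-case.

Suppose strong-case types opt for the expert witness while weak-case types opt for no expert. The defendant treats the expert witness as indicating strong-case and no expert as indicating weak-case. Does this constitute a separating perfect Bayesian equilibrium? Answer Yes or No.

Under these beliefs, the expert witness earns settlement 18 and no expert earns settlement 7.
strong-case: the expert witness nets 18 − 4 = 14; no expert nets 7. strong-case prefers the expert witness.
weak-case: the expert witness nets 18 − 8 = 10; no expert nets 7. weak-case would deviate to the expert witness.
weak-case has a profitable deviation, so the profile is not an equilibrium.

No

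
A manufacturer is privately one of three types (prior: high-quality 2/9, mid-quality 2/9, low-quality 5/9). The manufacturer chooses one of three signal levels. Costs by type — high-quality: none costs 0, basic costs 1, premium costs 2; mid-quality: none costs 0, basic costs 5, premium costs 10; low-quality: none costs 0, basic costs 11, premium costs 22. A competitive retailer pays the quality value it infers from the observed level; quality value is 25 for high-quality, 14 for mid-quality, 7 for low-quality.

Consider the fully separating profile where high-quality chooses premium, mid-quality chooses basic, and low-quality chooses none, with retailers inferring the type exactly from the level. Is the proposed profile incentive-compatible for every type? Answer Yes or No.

No

Separating prices: premium → 25, basic → 14, none → 7.
high-quality (assigned premium): none: 7 − 0 = 7; basic: 14 − 1 = 13; premium: 25 − 2 = 23. high-quality stays.
mid-quality (assigned basic): none: 7 − 0 = 7; basic: 14 − 5 = 9; premium: 25 − 10 = 15. mid-quality prefers premium.
low-quality (assigned none): none: 7 − 0 = 7; basic: 14 − 11 = 3; premium: 25 − 22 = 3. low-quality stays.
At least one type deviates; the separating profile fails.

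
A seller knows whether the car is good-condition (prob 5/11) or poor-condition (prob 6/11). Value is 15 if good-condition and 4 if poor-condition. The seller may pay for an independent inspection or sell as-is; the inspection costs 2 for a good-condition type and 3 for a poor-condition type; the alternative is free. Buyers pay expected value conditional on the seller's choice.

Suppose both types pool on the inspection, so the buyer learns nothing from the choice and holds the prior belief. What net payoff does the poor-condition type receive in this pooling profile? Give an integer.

6

Pooled price = 5/11·15 + 6/11·4 = 9.
poor-condition pays cost 3 for the inspection, so net payoff = 9 − 3 = 6.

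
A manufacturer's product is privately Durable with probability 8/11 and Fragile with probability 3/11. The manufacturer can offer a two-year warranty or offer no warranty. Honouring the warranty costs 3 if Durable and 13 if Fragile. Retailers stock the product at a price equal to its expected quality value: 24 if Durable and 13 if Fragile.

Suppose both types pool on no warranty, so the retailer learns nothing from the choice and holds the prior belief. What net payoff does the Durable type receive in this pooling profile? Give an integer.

Pooled price = 8/11·24 + 3/11·13 = 21.
Durable pays no cost for no warranty, so net payoff = 21.

21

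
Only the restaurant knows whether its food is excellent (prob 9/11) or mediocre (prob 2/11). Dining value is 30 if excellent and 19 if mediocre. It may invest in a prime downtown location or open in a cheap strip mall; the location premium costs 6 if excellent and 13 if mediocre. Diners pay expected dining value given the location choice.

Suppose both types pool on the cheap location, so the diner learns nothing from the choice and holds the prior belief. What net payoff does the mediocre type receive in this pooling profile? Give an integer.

Pooled price premium = 9/11·30 + 2/11·19 = 28.
mediocre pays no cost for the cheap location, so net payoff = 28.

28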